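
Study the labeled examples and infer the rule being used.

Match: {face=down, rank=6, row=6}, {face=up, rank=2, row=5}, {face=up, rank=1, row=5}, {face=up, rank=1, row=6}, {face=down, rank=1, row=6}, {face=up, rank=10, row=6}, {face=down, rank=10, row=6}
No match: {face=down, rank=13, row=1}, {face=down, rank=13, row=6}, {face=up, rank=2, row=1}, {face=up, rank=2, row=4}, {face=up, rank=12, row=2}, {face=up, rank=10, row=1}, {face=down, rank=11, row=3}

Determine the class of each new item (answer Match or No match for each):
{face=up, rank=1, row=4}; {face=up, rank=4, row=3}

No match, No match

Rule: row ≥ 5 AND rank ≤ 10. This holds for each 'Match' example and fails for each 'No match' one.
{face=up, rank=1, row=4}: row = 4, rank = 1, fails this test → No match. {face=up, rank=4, row=3}: row = 3, rank = 4, fails this test → No match.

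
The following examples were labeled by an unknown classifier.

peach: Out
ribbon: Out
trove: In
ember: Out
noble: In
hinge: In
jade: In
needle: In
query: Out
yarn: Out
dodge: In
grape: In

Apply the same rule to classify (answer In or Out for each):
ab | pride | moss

A rule that fits every label: ends with 'e' — true of each 'In' example, false of each 'Out' one.
ab: ends with 'b', doesn't qualify → Out. pride: ends with 'e', passes → In. moss: ends with 's', doesn't qualify → Out.

Out, In, Out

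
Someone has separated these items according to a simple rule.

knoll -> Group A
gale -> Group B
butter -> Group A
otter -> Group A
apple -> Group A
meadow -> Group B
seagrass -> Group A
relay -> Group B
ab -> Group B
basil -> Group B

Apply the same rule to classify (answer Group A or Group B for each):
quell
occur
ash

Group A, Group A, Group B

Every 'Group A' example satisfies: has a double letter. None of the 'Group B' examples do.
quell → 'll' doubled → Group A.
occur → 'cc' doubled → Group A.
ash → no doubled letter → Group B.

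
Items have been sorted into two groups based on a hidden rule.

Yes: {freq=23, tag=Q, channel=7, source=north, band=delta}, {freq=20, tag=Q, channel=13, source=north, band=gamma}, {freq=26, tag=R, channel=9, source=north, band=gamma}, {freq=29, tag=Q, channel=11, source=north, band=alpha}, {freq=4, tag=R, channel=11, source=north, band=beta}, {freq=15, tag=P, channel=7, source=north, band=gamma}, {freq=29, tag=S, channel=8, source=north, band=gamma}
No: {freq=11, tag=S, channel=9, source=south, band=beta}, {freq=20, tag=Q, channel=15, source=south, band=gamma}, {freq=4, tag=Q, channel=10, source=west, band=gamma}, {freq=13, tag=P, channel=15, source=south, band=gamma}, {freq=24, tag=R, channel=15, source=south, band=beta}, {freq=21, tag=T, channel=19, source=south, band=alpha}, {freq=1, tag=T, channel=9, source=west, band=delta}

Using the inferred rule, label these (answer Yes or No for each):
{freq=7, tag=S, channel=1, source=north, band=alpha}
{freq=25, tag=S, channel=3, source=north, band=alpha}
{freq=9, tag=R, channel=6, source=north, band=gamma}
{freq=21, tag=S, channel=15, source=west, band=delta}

Yes, Yes, Yes, No

The common property of the 'Yes' items is: source is north. No 'No' item has it.
{freq=7, tag=S, channel=1, source=north, band=alpha} — source is north, hence Yes.
{freq=25, tag=S, channel=3, source=north, band=alpha} — source is north, hence Yes.
{freq=9, tag=R, channel=6, source=north, band=gamma} — source is north, hence Yes.
{freq=21, tag=S, channel=15, source=west, band=delta} — source is west, hence No.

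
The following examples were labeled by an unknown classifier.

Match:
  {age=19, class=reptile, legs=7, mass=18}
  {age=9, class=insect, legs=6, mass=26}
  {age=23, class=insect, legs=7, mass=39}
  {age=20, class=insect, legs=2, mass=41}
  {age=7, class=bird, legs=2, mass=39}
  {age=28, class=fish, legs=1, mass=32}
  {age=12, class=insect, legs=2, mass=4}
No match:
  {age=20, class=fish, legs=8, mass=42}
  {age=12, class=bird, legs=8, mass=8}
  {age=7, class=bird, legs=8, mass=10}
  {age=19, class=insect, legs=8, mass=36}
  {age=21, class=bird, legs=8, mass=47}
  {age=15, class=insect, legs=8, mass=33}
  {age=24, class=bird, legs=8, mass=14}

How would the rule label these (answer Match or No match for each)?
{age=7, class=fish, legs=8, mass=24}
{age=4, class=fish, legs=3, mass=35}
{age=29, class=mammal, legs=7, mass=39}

The rule appears to be: legs ≤ 7.
No match: {age=7, class=fish, legs=8, mass=24}, since legs = 8. Match: {age=4, class=fish, legs=3, mass=35}, since legs = 3. Match: {age=29, class=mammal, legs=7, mass=39}, since legs = 7.

No match, Match, Match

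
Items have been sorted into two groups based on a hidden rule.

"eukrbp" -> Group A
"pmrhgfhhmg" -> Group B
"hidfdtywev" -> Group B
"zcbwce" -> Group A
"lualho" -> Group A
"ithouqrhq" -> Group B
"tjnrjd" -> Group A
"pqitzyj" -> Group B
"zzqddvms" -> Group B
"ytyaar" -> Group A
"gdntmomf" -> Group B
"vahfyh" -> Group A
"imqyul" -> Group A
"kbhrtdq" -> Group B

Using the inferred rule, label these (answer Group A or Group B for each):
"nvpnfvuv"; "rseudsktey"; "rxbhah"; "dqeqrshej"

Looking at the examples, the only property every 'Group A' case has and every 'Group B' case lacks is: length 6.

Group B, Group B, Group A, Group B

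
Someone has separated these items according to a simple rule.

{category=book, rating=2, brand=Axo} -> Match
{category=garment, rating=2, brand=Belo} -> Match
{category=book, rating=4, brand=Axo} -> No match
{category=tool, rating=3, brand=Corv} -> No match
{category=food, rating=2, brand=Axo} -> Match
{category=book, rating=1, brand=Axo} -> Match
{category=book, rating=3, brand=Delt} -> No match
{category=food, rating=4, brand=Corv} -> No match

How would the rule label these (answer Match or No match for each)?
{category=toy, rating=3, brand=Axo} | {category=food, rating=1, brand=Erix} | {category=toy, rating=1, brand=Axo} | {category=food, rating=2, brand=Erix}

The classifier is using: rating ≤ 2.
{category=toy, rating=3, brand=Axo}: rating = 3 — fails the rule, so No match.
{category=food, rating=1, brand=Erix}: rating = 1 — matches, so Match.
{category=toy, rating=1, brand=Axo}: rating = 1 — matches, so Match.
{category=food, rating=2, brand=Erix}: rating = 2 — matches, so Match.

No match, Match, Match, Match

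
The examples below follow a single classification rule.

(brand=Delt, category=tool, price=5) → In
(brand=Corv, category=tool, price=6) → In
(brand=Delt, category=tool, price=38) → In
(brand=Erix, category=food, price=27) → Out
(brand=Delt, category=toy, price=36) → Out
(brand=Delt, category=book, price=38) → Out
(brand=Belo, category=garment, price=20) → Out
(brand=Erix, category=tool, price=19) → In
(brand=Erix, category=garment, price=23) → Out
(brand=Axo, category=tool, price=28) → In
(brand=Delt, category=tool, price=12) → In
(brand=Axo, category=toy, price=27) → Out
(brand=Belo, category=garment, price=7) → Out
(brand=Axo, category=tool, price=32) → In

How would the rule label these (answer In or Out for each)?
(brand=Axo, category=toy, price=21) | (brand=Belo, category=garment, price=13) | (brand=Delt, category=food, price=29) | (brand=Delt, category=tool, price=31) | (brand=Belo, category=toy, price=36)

The rule appears to be: category is tool.

Out, Out, Out, In, Out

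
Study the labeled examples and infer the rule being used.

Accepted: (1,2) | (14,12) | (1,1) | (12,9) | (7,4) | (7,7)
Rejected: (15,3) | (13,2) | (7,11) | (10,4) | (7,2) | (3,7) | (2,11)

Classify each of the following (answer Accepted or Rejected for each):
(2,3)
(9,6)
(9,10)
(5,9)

Accepted, Accepted, Accepted, Rejected

One predicate separates the groups cleanly: |first − second| ≤ 3.
(2,3): |2−3| = 1, matches → Accepted. (9,6): |9−6| = 3, matches → Accepted. (9,10): |9−10| = 1, matches → Accepted. (5,9): |5−9| = 4, does not fit → Rejected.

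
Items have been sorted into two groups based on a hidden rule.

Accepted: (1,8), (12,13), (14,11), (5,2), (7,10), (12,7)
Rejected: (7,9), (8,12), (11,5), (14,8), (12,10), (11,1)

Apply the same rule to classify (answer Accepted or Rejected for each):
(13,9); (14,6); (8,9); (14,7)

The rule appears to be: sum is odd.
(13,9): 13+9 = 22, fails the rule → Rejected.
(14,6): 14+6 = 20, fails the rule → Rejected.
(8,9): 8+9 = 17, has this property → Accepted.
(14,7): 14+7 = 21, has this property → Accepted.

Rejected, Rejected, Accepted, Accepted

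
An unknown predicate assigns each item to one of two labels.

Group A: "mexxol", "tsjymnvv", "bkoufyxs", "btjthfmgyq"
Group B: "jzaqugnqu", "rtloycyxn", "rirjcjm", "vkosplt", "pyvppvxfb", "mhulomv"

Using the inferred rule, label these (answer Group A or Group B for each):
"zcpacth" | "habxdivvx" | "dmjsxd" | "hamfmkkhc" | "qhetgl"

Group B, Group B, Group A, Group B, Group A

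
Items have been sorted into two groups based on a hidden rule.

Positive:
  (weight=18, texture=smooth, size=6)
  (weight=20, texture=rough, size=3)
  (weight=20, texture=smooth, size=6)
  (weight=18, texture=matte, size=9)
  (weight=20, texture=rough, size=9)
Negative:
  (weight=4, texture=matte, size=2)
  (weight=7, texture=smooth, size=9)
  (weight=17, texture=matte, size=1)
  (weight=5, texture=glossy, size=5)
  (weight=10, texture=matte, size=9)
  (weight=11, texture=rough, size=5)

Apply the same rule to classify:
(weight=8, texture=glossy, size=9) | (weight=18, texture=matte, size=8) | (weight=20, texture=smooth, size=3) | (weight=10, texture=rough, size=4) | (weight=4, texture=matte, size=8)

Negative, Positive, Positive, Negative, Negative

The pattern is that an item is 'Positive' exactly when: weight ≥ 18.
(weight=8, texture=glossy, size=9) — weight = 8, hence Negative. (weight=18, texture=matte, size=8) — weight = 18, hence Positive. (weight=20, texture=smooth, size=3) — weight = 20, hence Positive. (weight=10, texture=rough, size=4) — weight = 10, hence Negative. (weight=4, texture=matte, size=8) — weight = 4, hence Negative.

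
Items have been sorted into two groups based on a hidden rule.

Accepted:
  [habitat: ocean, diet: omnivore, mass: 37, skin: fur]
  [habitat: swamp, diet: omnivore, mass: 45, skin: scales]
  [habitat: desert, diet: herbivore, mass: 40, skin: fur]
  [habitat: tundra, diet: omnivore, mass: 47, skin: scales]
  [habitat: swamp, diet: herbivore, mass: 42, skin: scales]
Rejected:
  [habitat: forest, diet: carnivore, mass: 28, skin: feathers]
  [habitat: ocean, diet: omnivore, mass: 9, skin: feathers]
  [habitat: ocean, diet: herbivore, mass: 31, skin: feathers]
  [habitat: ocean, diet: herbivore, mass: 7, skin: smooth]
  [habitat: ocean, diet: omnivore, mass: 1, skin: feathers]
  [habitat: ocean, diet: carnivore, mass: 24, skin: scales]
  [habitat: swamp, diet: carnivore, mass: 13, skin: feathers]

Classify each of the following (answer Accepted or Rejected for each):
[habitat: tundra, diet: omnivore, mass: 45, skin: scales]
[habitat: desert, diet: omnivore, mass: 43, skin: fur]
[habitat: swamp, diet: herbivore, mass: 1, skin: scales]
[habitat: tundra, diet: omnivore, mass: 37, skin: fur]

Accepted, Accepted, Rejected, Accepted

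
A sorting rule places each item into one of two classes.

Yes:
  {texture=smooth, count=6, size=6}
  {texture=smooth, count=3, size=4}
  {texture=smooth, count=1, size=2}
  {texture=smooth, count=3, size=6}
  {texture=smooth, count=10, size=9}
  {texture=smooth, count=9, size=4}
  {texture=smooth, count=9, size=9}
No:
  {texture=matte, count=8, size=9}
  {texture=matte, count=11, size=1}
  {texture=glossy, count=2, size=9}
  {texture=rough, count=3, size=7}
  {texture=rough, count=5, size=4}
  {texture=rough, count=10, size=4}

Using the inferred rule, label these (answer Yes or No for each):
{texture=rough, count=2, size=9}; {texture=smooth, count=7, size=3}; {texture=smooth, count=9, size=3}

No, Yes, Yes

Every 'Yes' example satisfies: texture is smooth. None of the 'No' examples do.
{texture=rough, count=2, size=9}: No (texture is rough). {texture=smooth, count=7, size=3}: Yes (texture is smooth). {texture=smooth, count=9, size=3}: Yes (texture is smooth).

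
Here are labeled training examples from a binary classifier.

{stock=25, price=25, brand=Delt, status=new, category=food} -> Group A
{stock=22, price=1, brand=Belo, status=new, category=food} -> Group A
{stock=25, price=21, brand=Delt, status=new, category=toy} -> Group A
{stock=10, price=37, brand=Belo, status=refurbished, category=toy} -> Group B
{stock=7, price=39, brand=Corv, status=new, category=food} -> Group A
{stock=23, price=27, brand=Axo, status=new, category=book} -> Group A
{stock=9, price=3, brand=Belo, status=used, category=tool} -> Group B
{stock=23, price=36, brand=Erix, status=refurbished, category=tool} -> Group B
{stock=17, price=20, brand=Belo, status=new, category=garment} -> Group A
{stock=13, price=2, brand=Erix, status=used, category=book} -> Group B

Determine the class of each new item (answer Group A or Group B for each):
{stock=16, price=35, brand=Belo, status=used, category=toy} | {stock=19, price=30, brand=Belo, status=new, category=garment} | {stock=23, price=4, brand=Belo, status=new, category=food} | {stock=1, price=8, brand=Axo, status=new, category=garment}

Group B, Group A, Group A, Group A

The pattern is that an item is 'Group A' exactly when: status is new.
{stock=16, price=35, brand=Belo, status=used, category=toy}: status is used — fails this test, so Group B.
{stock=19, price=30, brand=Belo, status=new, category=garment}: status is new — checks out, so Group A.
{stock=23, price=4, brand=Belo, status=new, category=food}: status is new — checks out, so Group A.
{stock=1, price=8, brand=Axo, status=new, category=garment}: status is new — checks out, so Group A.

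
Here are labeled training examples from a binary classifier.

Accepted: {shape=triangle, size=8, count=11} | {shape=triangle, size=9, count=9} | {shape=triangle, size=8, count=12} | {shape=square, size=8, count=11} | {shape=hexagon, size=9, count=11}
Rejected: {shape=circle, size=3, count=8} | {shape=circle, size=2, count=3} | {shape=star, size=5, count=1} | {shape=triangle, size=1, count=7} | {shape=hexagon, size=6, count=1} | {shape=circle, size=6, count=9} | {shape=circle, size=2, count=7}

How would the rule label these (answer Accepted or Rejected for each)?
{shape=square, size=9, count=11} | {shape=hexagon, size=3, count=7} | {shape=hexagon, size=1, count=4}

The simplest hypothesis consistent with all the labels is: size ≥ 8.
{shape=square, size=9, count=11}: Accepted (size = 9). {shape=hexagon, size=3, count=7}: Rejected (size = 3). {shape=hexagon, size=1, count=4}: Rejected (size = 1).

Accepted, Rejected, Rejected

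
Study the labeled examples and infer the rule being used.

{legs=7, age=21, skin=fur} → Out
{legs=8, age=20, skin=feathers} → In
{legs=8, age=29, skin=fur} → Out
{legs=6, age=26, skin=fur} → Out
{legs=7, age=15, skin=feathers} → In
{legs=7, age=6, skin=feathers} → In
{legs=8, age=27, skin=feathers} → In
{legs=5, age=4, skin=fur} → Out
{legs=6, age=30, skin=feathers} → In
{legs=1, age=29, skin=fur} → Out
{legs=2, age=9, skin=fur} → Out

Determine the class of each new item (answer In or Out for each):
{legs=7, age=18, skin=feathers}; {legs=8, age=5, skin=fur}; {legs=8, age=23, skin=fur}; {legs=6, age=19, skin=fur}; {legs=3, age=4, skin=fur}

In, Out, Out, Out, Out

The rule appears to be: skin is feathers.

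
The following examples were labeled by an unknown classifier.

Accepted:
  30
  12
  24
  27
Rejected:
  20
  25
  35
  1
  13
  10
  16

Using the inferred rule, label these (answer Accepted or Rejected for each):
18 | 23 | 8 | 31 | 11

Accepted, Rejected, Rejected, Rejected, Rejected

The pattern is that an item is 'Accepted' exactly when: multiple of 3.
18 → 18 = 3·6 → Accepted.
23 → 23 = 3·7 + 2 → Rejected.
8 → 8 = 3·2 + 2 → Rejected.
31 → 31 = 3·10 + 1 → Rejected.
11 → 11 = 3·3 + 2 → Rejected.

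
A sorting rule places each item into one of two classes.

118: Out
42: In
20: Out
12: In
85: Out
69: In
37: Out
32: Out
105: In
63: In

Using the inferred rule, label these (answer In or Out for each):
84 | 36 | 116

In, In, Out

The simplest hypothesis consistent with all the labels is: multiple of 3.
In: 84, since 84 = 3·28.
In: 36, since 36 = 3·12.
Out: 116, since 116 = 3·38 + 2.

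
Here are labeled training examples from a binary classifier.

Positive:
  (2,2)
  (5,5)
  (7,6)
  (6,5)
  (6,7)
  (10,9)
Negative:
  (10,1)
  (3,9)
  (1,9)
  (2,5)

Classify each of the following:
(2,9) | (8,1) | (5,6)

Negative, Negative, Positive

The common property of the 'Positive' items is: |first − second| ≤ 1. No 'Negative' item has it.
(2,9): |2−9| = 7 — does not satisfy this, so Negative. (8,1): |8−1| = 7 — does not satisfy this, so Negative. (5,6): |5−6| = 1 — satisfies this, so Positive.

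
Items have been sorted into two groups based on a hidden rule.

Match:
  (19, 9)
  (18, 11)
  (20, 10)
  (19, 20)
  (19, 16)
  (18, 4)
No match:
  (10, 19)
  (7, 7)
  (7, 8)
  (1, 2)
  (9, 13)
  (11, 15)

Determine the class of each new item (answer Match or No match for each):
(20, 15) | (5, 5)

The distinguishing property — first ≥ 13 — holds for all the 'Match' cases and none of the 'No match' cases.

Match, No match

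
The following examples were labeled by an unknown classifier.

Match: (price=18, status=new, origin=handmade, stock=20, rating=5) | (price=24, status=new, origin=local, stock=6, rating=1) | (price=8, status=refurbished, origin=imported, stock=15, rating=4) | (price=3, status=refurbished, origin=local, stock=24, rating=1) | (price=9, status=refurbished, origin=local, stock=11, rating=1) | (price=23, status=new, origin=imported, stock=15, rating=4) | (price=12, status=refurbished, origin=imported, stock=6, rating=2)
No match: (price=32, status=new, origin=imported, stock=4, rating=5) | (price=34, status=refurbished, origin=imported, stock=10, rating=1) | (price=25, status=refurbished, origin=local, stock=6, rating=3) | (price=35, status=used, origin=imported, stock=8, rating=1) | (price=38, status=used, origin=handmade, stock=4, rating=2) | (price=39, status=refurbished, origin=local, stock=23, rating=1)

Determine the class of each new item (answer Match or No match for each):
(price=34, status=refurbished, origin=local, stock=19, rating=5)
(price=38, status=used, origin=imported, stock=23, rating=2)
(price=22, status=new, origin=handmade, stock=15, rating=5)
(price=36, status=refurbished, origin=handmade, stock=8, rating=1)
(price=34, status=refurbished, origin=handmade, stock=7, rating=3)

No match, No match, Match, No match, No match

'Match' ⟺ price ≤ 24.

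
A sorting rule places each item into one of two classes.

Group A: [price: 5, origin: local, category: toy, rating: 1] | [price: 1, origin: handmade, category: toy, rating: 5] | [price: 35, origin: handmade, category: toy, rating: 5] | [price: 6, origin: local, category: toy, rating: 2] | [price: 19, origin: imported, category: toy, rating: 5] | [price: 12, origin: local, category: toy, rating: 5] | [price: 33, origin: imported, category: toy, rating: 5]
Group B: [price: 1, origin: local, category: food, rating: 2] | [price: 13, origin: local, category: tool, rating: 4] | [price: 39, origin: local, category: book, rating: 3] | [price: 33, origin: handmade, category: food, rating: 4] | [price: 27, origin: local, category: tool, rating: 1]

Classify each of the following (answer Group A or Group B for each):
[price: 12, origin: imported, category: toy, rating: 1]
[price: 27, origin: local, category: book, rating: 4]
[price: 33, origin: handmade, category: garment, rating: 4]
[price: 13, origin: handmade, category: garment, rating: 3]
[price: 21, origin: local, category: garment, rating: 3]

Group A, Group B, Group B, Group B, Group B

One predicate separates the groups cleanly: category is toy.
[price: 12, origin: imported, category: toy, rating: 1]: category is toy — checks out, so Group A.
[price: 27, origin: local, category: book, rating: 4]: category is book — fails this test, so Group B.
[price: 33, origin: handmade, category: garment, rating: 4]: category is garment — fails this test, so Group B.
[price: 13, origin: handmade, category: garment, rating: 3]: category is garment — fails this test, so Group B.
[price: 21, origin: local, category: garment, rating: 3]: category is garment — fails this test, so Group B.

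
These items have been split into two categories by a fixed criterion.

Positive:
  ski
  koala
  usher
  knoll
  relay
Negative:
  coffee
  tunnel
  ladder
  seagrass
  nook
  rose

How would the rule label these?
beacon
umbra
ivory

Negative, Positive, Positive

The classifier is using: odd length.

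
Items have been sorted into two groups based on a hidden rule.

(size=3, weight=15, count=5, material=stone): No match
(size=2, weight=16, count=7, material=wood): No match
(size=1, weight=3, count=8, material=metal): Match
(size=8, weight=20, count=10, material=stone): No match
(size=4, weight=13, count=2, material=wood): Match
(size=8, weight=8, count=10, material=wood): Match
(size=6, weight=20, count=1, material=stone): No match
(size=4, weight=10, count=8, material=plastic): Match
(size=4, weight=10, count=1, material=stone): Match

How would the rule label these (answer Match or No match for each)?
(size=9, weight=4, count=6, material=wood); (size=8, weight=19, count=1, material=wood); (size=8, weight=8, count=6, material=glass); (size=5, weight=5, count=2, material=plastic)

Match, No match, Match, Match

Rule: weight ≤ 13. This holds for each 'Match' example and fails for each 'No match' one.
Match: (size=9, weight=4, count=6, material=wood), since weight = 4. No match: (size=8, weight=19, count=1, material=wood), since weight = 19. Match: (size=8, weight=8, count=6, material=glass), since weight = 8. Match: (size=5, weight=5, count=2, material=plastic), since weight = 5.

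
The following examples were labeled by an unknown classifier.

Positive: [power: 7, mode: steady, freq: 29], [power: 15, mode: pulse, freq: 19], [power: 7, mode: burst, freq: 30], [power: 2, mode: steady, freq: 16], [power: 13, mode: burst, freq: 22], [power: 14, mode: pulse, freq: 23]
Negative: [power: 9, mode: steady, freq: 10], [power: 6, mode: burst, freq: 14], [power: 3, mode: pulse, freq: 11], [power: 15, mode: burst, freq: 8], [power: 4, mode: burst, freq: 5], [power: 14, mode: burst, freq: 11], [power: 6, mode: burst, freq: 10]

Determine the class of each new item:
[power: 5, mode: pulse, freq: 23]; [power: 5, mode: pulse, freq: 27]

Positive, Positive

The pattern is that an item is 'Positive' exactly when: freq ≥ 16.
[power: 5, mode: pulse, freq: 23]: Positive (freq = 23). [power: 5, mode: pulse, freq: 27]: Positive (freq = 27).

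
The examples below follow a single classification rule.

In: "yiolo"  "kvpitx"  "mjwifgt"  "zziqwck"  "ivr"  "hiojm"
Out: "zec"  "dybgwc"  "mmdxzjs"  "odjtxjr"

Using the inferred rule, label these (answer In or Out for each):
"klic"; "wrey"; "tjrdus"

In, Out, Out

Checking candidate rules against both groups, what survives is: contains 'i'.
"klic" → has 'i' → In.
"wrey" → no 'i' → Out.
"tjrdus" → no 'i' → Out.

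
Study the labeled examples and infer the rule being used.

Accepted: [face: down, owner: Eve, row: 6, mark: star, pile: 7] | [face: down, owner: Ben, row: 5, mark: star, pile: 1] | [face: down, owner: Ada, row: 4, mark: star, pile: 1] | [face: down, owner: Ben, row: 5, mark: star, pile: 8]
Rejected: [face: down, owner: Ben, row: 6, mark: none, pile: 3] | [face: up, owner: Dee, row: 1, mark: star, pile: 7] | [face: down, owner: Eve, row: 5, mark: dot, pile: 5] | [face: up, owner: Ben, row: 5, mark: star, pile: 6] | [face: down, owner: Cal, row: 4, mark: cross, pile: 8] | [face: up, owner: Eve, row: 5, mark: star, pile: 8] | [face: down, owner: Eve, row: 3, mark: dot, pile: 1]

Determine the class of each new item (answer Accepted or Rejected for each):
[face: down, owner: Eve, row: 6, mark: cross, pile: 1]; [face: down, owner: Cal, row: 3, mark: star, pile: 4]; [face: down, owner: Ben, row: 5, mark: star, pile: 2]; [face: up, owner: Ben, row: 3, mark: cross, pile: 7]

One predicate separates the groups cleanly: face is down AND mark is star.

Rejected, Accepted, Accepted, Rejected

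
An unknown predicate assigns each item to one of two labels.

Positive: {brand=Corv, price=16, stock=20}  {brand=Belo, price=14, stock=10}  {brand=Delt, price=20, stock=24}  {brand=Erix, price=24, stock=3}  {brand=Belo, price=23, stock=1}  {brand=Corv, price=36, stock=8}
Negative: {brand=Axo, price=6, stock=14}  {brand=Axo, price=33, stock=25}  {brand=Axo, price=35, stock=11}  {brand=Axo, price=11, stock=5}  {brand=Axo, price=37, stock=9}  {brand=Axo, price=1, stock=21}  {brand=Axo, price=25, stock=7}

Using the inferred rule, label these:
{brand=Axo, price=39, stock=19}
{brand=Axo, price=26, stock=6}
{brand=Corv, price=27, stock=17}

Negative, Negative, Positive

Comparing the two groups points to one rule — brand is not Axo.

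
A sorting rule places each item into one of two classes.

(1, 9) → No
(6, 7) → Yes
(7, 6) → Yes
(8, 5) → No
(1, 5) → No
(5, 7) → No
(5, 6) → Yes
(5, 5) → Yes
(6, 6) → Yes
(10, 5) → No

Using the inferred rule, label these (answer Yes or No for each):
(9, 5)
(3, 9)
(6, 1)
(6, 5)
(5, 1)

The rule appears to be: |first − second| ≤ 1.
(9, 5) — |9−5| = 4, hence No.
(3, 9) — |3−9| = 6, hence No.
(6, 1) — |6−1| = 5, hence No.
(6, 5) — |6−5| = 1, hence Yes.
(5, 1) — |5−1| = 4, hence No.

No, No, No, Yes, No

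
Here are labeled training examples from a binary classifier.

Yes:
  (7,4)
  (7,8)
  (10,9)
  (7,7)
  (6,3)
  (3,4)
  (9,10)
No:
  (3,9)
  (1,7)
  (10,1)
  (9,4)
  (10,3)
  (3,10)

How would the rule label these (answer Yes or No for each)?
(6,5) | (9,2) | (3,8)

Yes, No, No

The common property of the 'Yes' items is: |first − second| ≤ 3. No 'No' item has it.
(6,5): Yes (|6−5| = 1). (9,2): No (|9−2| = 7). (3,8): No (|3−8| = 5).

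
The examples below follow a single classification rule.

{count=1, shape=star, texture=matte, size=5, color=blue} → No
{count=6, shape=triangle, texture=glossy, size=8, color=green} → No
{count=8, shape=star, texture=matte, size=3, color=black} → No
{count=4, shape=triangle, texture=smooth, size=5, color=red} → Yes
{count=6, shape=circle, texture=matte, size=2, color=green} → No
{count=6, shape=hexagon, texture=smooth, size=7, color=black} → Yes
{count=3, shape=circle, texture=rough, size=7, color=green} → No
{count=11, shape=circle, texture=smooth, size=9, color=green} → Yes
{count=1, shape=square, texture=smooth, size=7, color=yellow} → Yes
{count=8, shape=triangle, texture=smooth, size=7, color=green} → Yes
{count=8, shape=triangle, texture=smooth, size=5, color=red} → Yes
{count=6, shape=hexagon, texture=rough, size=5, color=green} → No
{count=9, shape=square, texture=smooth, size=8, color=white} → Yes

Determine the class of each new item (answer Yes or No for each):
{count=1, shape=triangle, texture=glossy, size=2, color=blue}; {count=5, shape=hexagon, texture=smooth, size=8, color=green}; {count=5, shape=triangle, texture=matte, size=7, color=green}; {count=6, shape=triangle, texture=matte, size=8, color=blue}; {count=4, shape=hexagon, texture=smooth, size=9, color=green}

No, Yes, No, No, Yes

The distinguishing property — texture is smooth — holds for all the 'Yes' cases and none of the 'No' cases.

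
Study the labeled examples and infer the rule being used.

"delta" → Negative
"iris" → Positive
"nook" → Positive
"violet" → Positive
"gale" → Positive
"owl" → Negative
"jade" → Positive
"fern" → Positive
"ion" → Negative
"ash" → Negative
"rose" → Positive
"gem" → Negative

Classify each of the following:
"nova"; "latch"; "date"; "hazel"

Positive, Negative, Positive, Negative

A rule that fits every label: even length — true of each 'Positive' example, false of each 'Negative' one.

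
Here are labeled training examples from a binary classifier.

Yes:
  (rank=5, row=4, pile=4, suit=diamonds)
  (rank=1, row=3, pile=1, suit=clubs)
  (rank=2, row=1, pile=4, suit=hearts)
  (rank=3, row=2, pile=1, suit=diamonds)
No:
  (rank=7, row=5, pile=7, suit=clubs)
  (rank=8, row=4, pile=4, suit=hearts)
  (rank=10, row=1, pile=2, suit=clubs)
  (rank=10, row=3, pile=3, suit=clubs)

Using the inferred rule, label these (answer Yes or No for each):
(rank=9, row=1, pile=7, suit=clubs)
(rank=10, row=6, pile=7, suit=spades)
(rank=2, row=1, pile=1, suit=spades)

No, No, Yes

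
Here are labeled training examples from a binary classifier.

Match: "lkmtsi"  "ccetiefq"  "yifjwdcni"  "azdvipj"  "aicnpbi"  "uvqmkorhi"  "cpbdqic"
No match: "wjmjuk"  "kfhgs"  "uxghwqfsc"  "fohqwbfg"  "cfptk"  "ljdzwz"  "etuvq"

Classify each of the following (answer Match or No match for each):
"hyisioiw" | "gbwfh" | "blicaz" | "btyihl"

'Match' ⟺ contains 'i'.
"hyisioiw": has 'i', matches → Match. "gbwfh": no 'i', doesn't qualify → No match. "blicaz": has 'i', matches → Match. "btyihl": has 'i', matches → Match.

Match, No match, Match, Match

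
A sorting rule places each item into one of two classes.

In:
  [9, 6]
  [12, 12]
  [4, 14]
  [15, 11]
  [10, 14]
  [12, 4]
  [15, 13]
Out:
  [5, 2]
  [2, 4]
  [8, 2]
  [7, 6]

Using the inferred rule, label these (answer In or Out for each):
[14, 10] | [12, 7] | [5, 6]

In, In, Out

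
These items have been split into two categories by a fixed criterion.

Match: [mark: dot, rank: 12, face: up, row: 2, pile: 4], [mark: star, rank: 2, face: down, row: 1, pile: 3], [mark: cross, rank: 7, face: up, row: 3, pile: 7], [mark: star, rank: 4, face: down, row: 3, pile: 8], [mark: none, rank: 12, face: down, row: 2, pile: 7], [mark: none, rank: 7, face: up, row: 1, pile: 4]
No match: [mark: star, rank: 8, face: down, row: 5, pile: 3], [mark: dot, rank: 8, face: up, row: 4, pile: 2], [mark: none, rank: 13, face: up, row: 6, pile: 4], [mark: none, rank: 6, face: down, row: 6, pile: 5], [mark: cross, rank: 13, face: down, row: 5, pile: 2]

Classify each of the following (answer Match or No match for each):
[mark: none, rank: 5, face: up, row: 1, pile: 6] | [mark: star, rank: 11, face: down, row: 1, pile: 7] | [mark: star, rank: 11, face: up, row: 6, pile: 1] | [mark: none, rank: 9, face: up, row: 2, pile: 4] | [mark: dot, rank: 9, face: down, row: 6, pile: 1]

'Match' ⟺ row ≤ 3.
[mark: none, rank: 5, face: up, row: 1, pile: 6] — row = 1, hence Match. [mark: star, rank: 11, face: down, row: 1, pile: 7] — row = 1, hence Match. [mark: star, rank: 11, face: up, row: 6, pile: 1] — row = 6, hence No match. [mark: none, rank: 9, face: up, row: 2, pile: 4] — row = 2, hence Match. [mark: dot, rank: 9, face: down, row: 6, pile: 1] — row = 6, hence No match.

Match, Match, No match, Match, No match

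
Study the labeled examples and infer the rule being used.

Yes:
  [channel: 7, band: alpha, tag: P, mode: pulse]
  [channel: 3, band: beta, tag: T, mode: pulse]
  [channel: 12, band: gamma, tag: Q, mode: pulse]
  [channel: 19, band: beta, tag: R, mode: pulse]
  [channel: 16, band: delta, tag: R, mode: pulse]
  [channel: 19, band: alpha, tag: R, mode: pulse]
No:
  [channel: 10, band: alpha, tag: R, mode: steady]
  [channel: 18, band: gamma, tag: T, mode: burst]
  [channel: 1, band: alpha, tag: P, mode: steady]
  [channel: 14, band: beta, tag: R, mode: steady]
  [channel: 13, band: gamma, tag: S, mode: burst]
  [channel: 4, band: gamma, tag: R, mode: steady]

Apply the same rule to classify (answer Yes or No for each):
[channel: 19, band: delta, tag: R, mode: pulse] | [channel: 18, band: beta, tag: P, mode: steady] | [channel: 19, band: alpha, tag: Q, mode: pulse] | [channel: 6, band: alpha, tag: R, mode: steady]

Yes, No, Yes, No

The common property of the 'Yes' items is: mode is pulse. No 'No' item has it.
[channel: 19, band: delta, tag: R, mode: pulse]: mode is pulse, checks out → Yes. [channel: 18, band: beta, tag: P, mode: steady]: mode is steady, lacks this property → No. [channel: 19, band: alpha, tag: Q, mode: pulse]: mode is pulse, checks out → Yes. [channel: 6, band: alpha, tag: R, mode: steady]: mode is steady, lacks this property → No.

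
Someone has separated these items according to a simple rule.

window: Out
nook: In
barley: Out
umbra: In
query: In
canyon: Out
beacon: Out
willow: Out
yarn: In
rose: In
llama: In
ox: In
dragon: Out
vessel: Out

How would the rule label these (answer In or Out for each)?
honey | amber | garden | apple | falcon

In, In, Out, In, Out

Every 'In' example satisfies: length ≤ 5. None of the 'Out' examples do.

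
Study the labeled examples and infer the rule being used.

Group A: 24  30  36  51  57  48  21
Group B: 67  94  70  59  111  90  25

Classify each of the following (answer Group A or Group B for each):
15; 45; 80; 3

Group A, Group A, Group B, Group A

All 'Group A' examples share one property — multiple of 3 AND at most 57 — and every 'Group B' example lacks it.
15: Group A (15 = 3·5, 15 ≤ 57). 45: Group A (45 = 3·15, 45 ≤ 57). 80: Group B (80 = 3·26 + 2, 80 > 57). 3: Group A (3 = 3·1, 3 ≤ 57).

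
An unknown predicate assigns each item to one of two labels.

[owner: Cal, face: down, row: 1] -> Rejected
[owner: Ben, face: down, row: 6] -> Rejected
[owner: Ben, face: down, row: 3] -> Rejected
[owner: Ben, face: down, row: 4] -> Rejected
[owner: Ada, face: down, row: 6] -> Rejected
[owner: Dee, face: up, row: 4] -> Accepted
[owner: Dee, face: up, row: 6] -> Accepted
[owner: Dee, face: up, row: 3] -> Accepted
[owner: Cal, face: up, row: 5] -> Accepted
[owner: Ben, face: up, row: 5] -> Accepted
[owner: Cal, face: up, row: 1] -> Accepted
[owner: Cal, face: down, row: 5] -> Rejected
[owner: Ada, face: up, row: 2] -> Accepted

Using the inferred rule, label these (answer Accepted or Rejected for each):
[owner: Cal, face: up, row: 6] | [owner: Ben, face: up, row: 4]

Looking at the examples, the only property every 'Accepted' case has and every 'Rejected' case lacks is: face is up.

Accepted, Accepted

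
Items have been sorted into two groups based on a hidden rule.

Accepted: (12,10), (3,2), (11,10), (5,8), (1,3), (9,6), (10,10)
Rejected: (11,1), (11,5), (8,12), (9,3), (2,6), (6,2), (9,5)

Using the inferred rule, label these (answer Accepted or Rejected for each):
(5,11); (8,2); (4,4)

Rejected, Rejected, Accepted

The rule appears to be: |first − second| ≤ 3.
(5,11) — |5−11| = 6, hence Rejected. (8,2) — |8−2| = 6, hence Rejected. (4,4) — |4−4| = 0, hence Accepted.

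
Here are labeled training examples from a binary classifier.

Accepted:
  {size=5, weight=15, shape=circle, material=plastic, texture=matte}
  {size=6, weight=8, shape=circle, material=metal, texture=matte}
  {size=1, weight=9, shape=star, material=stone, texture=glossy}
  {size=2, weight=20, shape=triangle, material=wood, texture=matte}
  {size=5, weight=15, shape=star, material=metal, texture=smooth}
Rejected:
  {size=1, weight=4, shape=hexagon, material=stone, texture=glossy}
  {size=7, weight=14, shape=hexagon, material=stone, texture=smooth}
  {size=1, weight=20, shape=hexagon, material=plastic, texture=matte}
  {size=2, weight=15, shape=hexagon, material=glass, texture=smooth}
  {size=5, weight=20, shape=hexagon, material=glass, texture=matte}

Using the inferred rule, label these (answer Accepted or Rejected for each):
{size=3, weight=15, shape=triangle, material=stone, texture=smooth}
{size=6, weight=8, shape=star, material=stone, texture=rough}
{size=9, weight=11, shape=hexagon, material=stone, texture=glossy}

The distinguishing property — shape is not hexagon — holds for all the 'Accepted' cases and none of the 'Rejected' cases.
Accepted: {size=3, weight=15, shape=triangle, material=stone, texture=smooth}, since shape is triangle.
Accepted: {size=6, weight=8, shape=star, material=stone, texture=rough}, since shape is star.
Rejected: {size=9, weight=11, shape=hexagon, material=stone, texture=glossy}, since shape is hexagon.

Accepted, Accepted, Rejected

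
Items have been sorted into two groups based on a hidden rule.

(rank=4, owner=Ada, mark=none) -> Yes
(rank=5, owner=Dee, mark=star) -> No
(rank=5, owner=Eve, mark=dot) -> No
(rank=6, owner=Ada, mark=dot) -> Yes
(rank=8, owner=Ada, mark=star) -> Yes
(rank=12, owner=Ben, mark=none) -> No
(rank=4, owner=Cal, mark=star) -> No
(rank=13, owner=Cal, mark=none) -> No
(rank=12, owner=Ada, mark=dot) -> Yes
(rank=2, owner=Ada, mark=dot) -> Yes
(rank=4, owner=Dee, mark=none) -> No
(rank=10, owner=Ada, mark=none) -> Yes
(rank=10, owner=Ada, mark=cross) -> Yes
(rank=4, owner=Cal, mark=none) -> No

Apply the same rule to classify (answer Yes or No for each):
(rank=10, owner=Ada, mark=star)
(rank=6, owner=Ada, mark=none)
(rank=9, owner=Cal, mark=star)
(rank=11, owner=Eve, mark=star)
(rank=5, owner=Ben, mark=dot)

The simplest hypothesis consistent with all the labels is: owner is Ada.

Yes, Yes, No, No, No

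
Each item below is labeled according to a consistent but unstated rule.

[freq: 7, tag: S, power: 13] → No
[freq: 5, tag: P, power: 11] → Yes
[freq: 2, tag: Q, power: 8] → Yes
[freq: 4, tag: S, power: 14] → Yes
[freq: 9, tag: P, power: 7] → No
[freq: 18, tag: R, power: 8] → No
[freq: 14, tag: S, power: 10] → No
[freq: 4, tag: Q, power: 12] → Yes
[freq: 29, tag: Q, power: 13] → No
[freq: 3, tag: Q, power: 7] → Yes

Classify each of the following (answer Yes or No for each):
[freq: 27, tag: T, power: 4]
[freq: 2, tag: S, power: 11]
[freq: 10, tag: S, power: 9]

No, Yes, No

The common property of the 'Yes' items is: freq ≤ 5. No 'No' item has it.
No: [freq: 27, tag: T, power: 4], since freq = 27.
Yes: [freq: 2, tag: S, power: 11], since freq = 2.
No: [freq: 10, tag: S, power: 9], since freq = 10.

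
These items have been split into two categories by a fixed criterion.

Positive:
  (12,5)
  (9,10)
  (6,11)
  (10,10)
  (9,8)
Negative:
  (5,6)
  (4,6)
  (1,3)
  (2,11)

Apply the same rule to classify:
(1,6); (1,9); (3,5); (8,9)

Every 'Positive' example satisfies: sum ≥ 17. None of the 'Negative' examples do.
(1,6) — 1+6 = 7, hence Negative. (1,9) — 1+9 = 10, hence Negative. (3,5) — 3+5 = 8, hence Negative. (8,9) — 8+9 = 17, hence Positive.

Negative, Negative, Negative, Positive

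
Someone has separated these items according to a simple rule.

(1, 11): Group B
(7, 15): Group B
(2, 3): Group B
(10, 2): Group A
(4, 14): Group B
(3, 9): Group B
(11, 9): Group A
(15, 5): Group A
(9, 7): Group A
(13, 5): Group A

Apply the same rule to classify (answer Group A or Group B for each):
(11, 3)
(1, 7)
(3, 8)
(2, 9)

Group A, Group B, Group B, Group B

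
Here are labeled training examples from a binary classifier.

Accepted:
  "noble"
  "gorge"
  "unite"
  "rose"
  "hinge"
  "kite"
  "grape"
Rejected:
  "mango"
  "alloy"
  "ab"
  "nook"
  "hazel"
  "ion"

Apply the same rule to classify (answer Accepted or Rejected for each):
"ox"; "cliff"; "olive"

Rejected, Rejected, Accepted

The pattern is that an item is 'Accepted' exactly when: ends with 'e'.
"ox" → ends with 'x' → Rejected. "cliff" → ends with 'f' → Rejected. "olive" → ends with 'e' → Accepted.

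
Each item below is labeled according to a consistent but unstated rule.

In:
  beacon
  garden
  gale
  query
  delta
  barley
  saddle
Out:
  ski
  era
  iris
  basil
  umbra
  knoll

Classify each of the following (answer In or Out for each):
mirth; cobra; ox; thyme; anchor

Out, Out, Out, In, Out

A rule that fits every label: length ≥ 4 AND contains 'e' — true of each 'In' example, false of each 'Out' one.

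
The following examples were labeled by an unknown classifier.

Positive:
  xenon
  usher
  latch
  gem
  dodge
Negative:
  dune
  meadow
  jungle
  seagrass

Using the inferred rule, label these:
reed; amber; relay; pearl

The distinguishing property — odd length — holds for all the 'Positive' cases and none of the 'Negative' cases.

Negative, Positive, Positive, Positive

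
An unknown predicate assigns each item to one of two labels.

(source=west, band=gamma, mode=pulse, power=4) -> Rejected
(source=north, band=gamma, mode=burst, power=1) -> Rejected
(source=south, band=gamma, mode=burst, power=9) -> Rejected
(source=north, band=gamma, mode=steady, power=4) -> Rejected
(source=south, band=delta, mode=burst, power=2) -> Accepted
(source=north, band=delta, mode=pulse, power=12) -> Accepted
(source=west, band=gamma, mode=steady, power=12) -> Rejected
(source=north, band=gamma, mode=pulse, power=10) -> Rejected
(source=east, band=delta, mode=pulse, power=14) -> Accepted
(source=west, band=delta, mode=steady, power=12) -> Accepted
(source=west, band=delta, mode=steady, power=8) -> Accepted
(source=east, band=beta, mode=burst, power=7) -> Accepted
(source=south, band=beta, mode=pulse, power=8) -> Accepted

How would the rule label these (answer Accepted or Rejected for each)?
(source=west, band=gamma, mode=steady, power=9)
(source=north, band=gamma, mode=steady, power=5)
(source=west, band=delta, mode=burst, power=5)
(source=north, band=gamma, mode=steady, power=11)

One predicate separates the groups cleanly: band is not gamma.
Rejected: (source=west, band=gamma, mode=steady, power=9), since band is gamma.
Rejected: (source=north, band=gamma, mode=steady, power=5), since band is gamma.
Accepted: (source=west, band=delta, mode=burst, power=5), since band is delta.
Rejected: (source=north, band=gamma, mode=steady, power=11), since band is gamma.

Rejected, Rejected, Accepted, Rejected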